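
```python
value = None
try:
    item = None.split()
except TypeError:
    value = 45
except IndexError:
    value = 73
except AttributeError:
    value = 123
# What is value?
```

Step-by-step execution trace:
1. `item = None.split()` raises AttributeError.
2. `except TypeError` does not match AttributeError; skipped.
3. `except IndexError` does not match AttributeError; skipped.
4. `except AttributeError` matches → value = 123.
Result: 123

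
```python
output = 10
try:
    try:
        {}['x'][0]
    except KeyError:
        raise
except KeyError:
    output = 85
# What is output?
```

Step-by-step execution trace:
1. Inner try: `{}['x'][0]` raises KeyError.
2. Inner `except KeyError` matches; bare `raise` re-raises the same KeyError.
3. Outer `except KeyError` matches → output = 85.
Result: 85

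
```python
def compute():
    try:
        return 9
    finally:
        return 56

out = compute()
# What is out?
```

Step-by-step execution trace:
1. `compute()` enters try: `return 9` sets pending return value 9.
2. Before returning, `finally: return 56` runs and overrides the pending return.
3. compute() returns 56 → out = 56.
Result: 56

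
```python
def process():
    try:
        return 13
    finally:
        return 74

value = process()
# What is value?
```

Step-by-step execution trace:
1. `process()` enters try: `return 13` sets pending return value 13.
2. Before returning, `finally: return 74` runs and overrides the pending return.
3. process() returns 74 → value = 74.
Result: 74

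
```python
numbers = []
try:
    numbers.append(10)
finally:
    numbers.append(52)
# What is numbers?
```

Step-by-step execution trace:
1. try: `numbers.append(10)` → numbers = [10].
2. The try body completes without raising.
3. finally always runs: `numbers.append(52)` → numbers = [10, 52].
Result: [10, 52]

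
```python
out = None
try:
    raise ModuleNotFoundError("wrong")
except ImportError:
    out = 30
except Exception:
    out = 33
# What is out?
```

Step-by-step execution trace:
1. `raise ModuleNotFoundError(...)` raises ModuleNotFoundError.
2. `except ImportError` matches (ModuleNotFoundError is a subclass of ImportError) → out = 30.
3. `except Exception` is not reached.
Result: 30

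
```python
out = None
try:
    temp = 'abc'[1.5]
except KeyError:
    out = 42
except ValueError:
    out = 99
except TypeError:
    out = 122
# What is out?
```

Step-by-step execution trace:
1. `temp = 'abc'[1.5]` raises TypeError.
2. `except KeyError` does not match TypeError; skipped.
3. `except ValueError` does not match TypeError; skipped.
4. `except TypeError` matches → out = 122.
Result: 122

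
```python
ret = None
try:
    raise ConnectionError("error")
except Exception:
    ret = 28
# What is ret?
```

Step-by-step execution trace:
1. `raise ConnectionError(...)` raises ConnectionError.
2. `except Exception` matches (ConnectionError is a subclass of Exception) → ret = 28.
Result: 28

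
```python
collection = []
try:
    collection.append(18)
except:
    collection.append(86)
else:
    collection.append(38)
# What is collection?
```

Step-by-step execution trace:
1. try: `collection.append(18)` → collection = [18]. No exception raised.
2. `except` is skipped.
3. `else` runs (try completed without exception): `collection.append(38)` → collection = [18, 38].
Result: [18, 38]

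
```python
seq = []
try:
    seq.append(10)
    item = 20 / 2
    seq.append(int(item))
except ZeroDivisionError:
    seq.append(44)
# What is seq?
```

Step-by-step execution trace:
1. try: `seq.append(10)` → seq = [10].
2. `item = 20 / 2` → item = 10.0. No exception raised.
3. `seq.append(int(item))` → seq = [10, 10].
4. `except ZeroDivisionError` is skipped (no exception was raised).
Result: [10, 10]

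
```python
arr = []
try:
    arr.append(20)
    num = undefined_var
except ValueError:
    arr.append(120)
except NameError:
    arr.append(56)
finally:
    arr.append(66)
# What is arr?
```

Step-by-step execution trace:
1. try: `arr.append(20)` → arr = [20].
2. `num = undefined_var` raises NameError.
3. `except ValueError` does not match NameError; skipped.
4. `except NameError` matches → `arr.append(56)` → arr = [20, 56].
5. finally always runs: `arr.append(66)` → arr = [20, 56, 66].
Result: [20, 56, 66]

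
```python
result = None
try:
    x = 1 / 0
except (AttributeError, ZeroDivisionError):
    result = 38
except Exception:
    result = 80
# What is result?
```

Step-by-step execution trace:
1. `x = 1 / 0` raises ZeroDivisionError.
2. `except (AttributeError, ZeroDivisionError)` matches (ZeroDivisionError is in the tuple) → result = 38.
3. `except Exception` is not reached.
Result: 38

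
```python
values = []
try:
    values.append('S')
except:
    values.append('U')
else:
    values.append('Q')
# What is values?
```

Step-by-step execution trace:
1. try: `values.append('S')` → values = ['S']. No exception raised.
2. `except` is skipped.
3. `else` runs (try completed without exception): `values.append('Q')` → values = ['S', 'Q'].
Result: ['S', 'Q']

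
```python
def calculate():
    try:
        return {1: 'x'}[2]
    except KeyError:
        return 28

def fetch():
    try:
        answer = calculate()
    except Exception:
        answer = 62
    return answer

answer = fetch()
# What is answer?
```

Step-by-step execution trace:
1. `fetch()` calls `calculate()`.
2. In calculate: `{1: 'x'}[2]` raises KeyError; `except KeyError` catches it → returns 28.
3. In fetch: `answer = calculate()` → answer = 28. No exception reaches fetch.
4. `except Exception` is skipped; fetch returns 28.
5. answer = 28.
Result: 28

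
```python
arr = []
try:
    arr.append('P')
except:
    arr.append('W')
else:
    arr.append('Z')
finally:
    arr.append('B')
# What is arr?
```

Step-by-step execution trace:
1. try: `arr.append('P')` → arr = ['P']. No exception raised.
2. `except` is skipped.
3. `else` runs: `arr.append('Z')` → arr = ['P', 'Z'].
4. `finally` always runs: `arr.append('B')` → arr = ['P', 'Z', 'B'].
Result: ['P', 'Z', 'B']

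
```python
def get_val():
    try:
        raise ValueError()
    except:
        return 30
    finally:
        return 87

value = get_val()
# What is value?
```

Step-by-step execution trace:
1. `get_val()` enters try: `raise ValueError()` raises ValueError.
2. bare `except` matches → `return 30` sets pending return value 30.
3. Before returning, `finally: return 87` runs and overrides the pending return.
4. get_val() returns 87 → value = 87.
Result: 87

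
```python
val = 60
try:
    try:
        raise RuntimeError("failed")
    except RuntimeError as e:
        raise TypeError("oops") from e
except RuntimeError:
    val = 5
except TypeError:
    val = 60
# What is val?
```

Step-by-step execution trace:
1. Inner try raises RuntimeError; inner `except RuntimeError as e` catches it.
2. `raise TypeError(...) from e` raises TypeError (RuntimeError is attached as __cause__, but only TypeError is active).
3. Outer `except RuntimeError` does not match TypeError; skipped.
4. Outer `except TypeError` matches → val = 60.
Result: 60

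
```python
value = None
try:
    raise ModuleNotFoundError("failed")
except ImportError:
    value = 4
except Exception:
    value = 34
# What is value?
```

Step-by-step execution trace:
1. `raise ModuleNotFoundError(...)` raises ModuleNotFoundError.
2. `except ImportError` matches (ModuleNotFoundError is a subclass of ImportError) → value = 4.
3. `except Exception` is not reached.
Result: 4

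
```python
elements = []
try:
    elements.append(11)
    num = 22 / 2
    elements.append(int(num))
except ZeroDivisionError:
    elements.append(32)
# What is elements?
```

Step-by-step execution trace:
1. try: `elements.append(11)` → elements = [11].
2. `num = 22 / 2` → num = 11.0. No exception raised.
3. `elements.append(int(num))` → elements = [11, 11].
4. `except ZeroDivisionError` is skipped (no exception was raised).
Result: [11, 11]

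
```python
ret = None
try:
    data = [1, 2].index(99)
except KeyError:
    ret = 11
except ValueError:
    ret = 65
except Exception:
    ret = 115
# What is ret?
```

Step-by-step execution trace:
1. `data = [1, 2].index(99)` raises ValueError.
2. `except KeyError` does not match ValueError; skipped.
3. `except ValueError` matches → ret = 65.
4. Remaining except clauses are skipped.
Result: 65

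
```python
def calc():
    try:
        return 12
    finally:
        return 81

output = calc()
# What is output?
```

Step-by-step execution trace:
1. `calc()` enters try: `return 12` sets pending return value 12.
2. Before returning, `finally: return 81` runs and overrides the pending return.
3. calc() returns 81 → output = 81.
Result: 81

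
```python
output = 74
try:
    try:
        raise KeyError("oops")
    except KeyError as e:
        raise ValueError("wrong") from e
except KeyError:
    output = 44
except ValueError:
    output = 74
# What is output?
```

Step-by-step execution trace:
1. Inner try raises KeyError; inner `except KeyError as e` catches it.
2. `raise ValueError(...) from e` raises ValueError (KeyError is attached as __cause__, but only ValueError is active).
3. Outer `except KeyError` does not match ValueError; skipped.
4. Outer `except ValueError` matches → output = 74.
Result: 74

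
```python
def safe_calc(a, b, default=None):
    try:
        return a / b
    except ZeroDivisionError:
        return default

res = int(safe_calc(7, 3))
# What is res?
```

Step-by-step execution trace:
1. `safe_calc(7, 3)` enters try: `return 7 / 3` → returns 2.3333333333333335. No exception raised.
2. `except ZeroDivisionError` is skipped.
3. `int(2.3333333333333335)` → 2 → res = 2.
Result: 2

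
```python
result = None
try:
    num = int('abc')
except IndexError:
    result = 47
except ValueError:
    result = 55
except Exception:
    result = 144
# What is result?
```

Step-by-step execution trace:
1. `num = int('abc')` raises ValueError.
2. `except IndexError` does not match ValueError; skipped.
3. `except ValueError` matches → result = 55.
4. Remaining except clauses are skipped.
Result: 55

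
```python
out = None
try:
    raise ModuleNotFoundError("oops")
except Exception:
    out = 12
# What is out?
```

Step-by-step execution trace:
1. `raise ModuleNotFoundError(...)` raises ModuleNotFoundError.
2. `except Exception` matches (ModuleNotFoundError is a subclass of Exception) → out = 12.
Result: 12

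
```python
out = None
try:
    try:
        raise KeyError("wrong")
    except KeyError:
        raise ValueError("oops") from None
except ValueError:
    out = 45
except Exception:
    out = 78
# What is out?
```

Step-by-step execution trace:
1. Inner try raises KeyError; inner `except KeyError` catches it.
2. `raise ValueError(...) from None` raises ValueError (from None suppresses __context__, but the active exception is still ValueError).
3. Outer `except ValueError` matches → out = 45.
4. `except Exception` is not reached.
Result: 45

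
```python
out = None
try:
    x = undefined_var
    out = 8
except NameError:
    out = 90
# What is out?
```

Step-by-step execution trace:
1. `x = undefined_var` raises NameError.
2. `out = 8` is not reached.
3. `except NameError` matches → out = 90.
Result: 90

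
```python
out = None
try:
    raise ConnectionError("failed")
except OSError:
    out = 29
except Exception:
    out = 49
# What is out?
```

Step-by-step execution trace:
1. `raise ConnectionError(...)` raises ConnectionError.
2. `except OSError` matches (ConnectionError is a subclass of OSError) → out = 29.
3. `except Exception` is not reached.
Result: 29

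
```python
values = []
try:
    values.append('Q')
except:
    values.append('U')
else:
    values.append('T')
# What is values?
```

Step-by-step execution trace:
1. try: `values.append('Q')` → values = ['Q']. No exception raised.
2. `except` is skipped.
3. `else` runs (try completed without exception): `values.append('T')` → values = ['Q', 'T'].
Result: ['Q', 'T']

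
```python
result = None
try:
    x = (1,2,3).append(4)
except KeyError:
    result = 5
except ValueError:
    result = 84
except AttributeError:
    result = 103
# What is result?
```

Step-by-step execution trace:
1. `x = (1,2,3).append(4)` raises AttributeError.
2. `except KeyError` does not match AttributeError; skipped.
3. `except ValueError` does not match AttributeError; skipped.
4. `except AttributeError` matches → result = 103.
Result: 103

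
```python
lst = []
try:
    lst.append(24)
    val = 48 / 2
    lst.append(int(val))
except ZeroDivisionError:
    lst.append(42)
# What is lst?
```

Step-by-step execution trace:
1. try: `lst.append(24)` → lst = [24].
2. `val = 48 / 2` → val = 24.0. No exception raised.
3. `lst.append(int(val))` → lst = [24, 24].
4. `except ZeroDivisionError` is skipped (no exception was raised).
Result: [24, 24]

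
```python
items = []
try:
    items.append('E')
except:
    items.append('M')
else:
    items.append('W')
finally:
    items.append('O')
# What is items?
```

Step-by-step execution trace:
1. try: `items.append('E')` → items = ['E']. No exception raised.
2. `except` is skipped.
3. `else` runs: `items.append('W')` → items = ['E', 'W'].
4. `finally` always runs: `items.append('O')` → items = ['E', 'W', 'O'].
Result: ['E', 'W', 'O']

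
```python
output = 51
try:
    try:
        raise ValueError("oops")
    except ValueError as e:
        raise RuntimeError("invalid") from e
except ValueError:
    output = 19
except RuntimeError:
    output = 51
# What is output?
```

Step-by-step execution trace:
1. Inner try raises ValueError; inner `except ValueError as e` catches it.
2. `raise RuntimeError(...) from e` raises RuntimeError (ValueError is attached as __cause__, but only RuntimeError is active).
3. Outer `except ValueError` does not match RuntimeError; skipped.
4. Outer `except RuntimeError` matches → output = 51.
Result: 51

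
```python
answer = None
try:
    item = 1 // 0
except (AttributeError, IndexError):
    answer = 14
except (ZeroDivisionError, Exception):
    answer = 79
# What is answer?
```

Step-by-step execution trace:
1. `item = 1 // 0` raises ZeroDivisionError.
2. `except (AttributeError, IndexError)` does not match ZeroDivisionError; skipped.
3. `except (ZeroDivisionError, Exception)` matches (ZeroDivisionError is in the tuple) → answer = 79.
Result: 79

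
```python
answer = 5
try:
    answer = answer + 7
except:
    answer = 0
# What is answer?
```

Step-by-step execution trace:
1. answer starts at 5.
2. try: `answer = answer + 7` → answer = 12. No exception raised.
3. `except` is skipped.
Result: 12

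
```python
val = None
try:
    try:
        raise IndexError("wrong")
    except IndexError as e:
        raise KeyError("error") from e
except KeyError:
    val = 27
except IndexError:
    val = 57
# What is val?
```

Step-by-step execution trace:
1. Inner try raises IndexError; inner `except IndexError as e` catches it.
2. `raise KeyError(...) from e` raises KeyError (IndexError is attached as __cause__, but only KeyError is active).
3. Outer `except KeyError` matches → val = 27.
4. `except IndexError` is not reached.
Result: 27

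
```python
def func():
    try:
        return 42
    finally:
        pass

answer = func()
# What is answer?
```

Step-by-step execution trace:
1. `func()` enters try: `return 42` sets pending return value 42.
2. Before returning, `finally: pass` runs (no effect).
3. func() returns 42 → answer = 42.
Result: 42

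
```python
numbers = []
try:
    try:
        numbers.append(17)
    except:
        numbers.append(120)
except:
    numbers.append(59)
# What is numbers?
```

Step-by-step execution trace:
1. Inner try: `numbers.append(17)` → numbers = [17]. No exception raised.
2. Inner `except` is skipped.
3. Inner try completes normally; outer `except` is skipped.
Result: [17]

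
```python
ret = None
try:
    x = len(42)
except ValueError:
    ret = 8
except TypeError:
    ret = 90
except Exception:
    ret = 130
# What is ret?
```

Step-by-step execution trace:
1. `x = len(42)` raises TypeError.
2. `except ValueError` does not match TypeError; skipped.
3. `except TypeError` matches → ret = 90.
4. Remaining except clauses are skipped.
Result: 90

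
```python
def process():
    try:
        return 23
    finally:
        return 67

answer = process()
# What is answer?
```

Step-by-step execution trace:
1. `process()` enters try: `return 23` sets pending return value 23.
2. Before returning, `finally: return 67` runs and overrides the pending return.
3. process() returns 67 → answer = 67.
Result: 67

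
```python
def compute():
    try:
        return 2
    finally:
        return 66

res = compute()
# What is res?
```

Step-by-step execution trace:
1. `compute()` enters try: `return 2` sets pending return value 2.
2. Before returning, `finally: return 66` runs and overrides the pending return.
3. compute() returns 66 → res = 66.
Result: 66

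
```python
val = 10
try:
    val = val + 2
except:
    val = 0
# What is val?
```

Step-by-step execution trace:
1. val starts at 10.
2. try: `val = val + 2` → val = 12. No exception raised.
3. `except` is skipped.
Result: 12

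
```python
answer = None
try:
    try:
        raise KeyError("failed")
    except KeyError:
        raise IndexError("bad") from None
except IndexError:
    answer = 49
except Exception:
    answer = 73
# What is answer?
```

Step-by-step execution trace:
1. Inner try raises KeyError; inner `except KeyError` catches it.
2. `raise IndexError(...) from None` raises IndexError (from None suppresses __context__, but the active exception is still IndexError).
3. Outer `except IndexError` matches → answer = 49.
4. `except Exception` is not reached.
Result: 49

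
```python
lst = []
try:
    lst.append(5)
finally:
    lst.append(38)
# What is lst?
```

Step-by-step execution trace:
1. try: `lst.append(5)` → lst = [5].
2. The try body completes without raising.
3. finally always runs: `lst.append(38)` → lst = [5, 38].
Result: [5, 38]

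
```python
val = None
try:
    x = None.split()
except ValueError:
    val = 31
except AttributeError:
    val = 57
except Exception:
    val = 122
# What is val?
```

Step-by-step execution trace:
1. `x = None.split()` raises AttributeError.
2. `except ValueError` does not match AttributeError; skipped.
3. `except AttributeError` matches → val = 57.
4. Remaining except clauses are skipped.
Result: 57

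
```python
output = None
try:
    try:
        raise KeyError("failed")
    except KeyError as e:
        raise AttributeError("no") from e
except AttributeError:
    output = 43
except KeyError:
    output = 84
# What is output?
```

Step-by-step execution trace:
1. Inner try raises KeyError; inner `except KeyError as e` catches it.
2. `raise AttributeError(...) from e` raises AttributeError (KeyError is attached as __cause__, but only AttributeError is active).
3. Outer `except AttributeError` matches → output = 43.
4. `except KeyError` is not reached.
Result: 43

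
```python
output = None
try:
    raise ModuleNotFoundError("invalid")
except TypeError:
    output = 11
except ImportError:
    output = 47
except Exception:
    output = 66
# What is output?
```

Step-by-step execution trace:
1. `raise ModuleNotFoundError(...)` raises ModuleNotFoundError.
2. `except TypeError` does not match (ModuleNotFoundError is not a subclass of TypeError); skipped.
3. `except ImportError` matches (ModuleNotFoundError is a subclass of ImportError) → output = 47.
4. `except Exception` is not reached.
Result: 47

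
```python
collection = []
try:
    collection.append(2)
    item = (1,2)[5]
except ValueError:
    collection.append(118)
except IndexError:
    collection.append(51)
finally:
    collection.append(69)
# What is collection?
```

Step-by-step execution trace:
1. try: `collection.append(2)` → collection = [2].
2. `item = (1,2)[5]` raises IndexError.
3. `except ValueError` does not match IndexError; skipped.
4. `except IndexError` matches → `collection.append(51)` → collection = [2, 51].
5. finally always runs: `collection.append(69)` → collection = [2, 51, 69].
Result: [2, 51, 69]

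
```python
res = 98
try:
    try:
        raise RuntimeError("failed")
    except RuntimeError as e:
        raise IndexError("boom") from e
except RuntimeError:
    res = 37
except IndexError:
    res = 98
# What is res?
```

Step-by-step execution trace:
1. Inner try raises RuntimeError; inner `except RuntimeError as e` catches it.
2. `raise IndexError(...) from e` raises IndexError (RuntimeError is attached as __cause__, but only IndexError is active).
3. Outer `except RuntimeError` does not match IndexError; skipped.
4. Outer `except IndexError` matches → res = 98.
Result: 98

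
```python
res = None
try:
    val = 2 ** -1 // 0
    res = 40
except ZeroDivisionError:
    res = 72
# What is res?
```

Step-by-step execution trace:
1. `val = 2 ** -1 // 0` raises ZeroDivisionError.
2. `res = 40` is not reached.
3. `except ZeroDivisionError` matches → res = 72.
Result: 72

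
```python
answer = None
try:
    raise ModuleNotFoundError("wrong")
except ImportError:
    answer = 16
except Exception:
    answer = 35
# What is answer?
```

Step-by-step execution trace:
1. `raise ModuleNotFoundError(...)` raises ModuleNotFoundError.
2. `except ImportError` matches (ModuleNotFoundError is a subclass of ImportError) → answer = 16.
3. `except Exception` is not reached.
Result: 16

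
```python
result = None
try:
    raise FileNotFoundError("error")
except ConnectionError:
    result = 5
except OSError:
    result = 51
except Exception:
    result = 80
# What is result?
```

Step-by-step execution trace:
1. `raise FileNotFoundError(...)` raises FileNotFoundError.
2. `except ConnectionError` does not match (FileNotFoundError is not a subclass of ConnectionError); skipped.
3. `except OSError` matches (FileNotFoundError is a subclass of OSError) → result = 51.
4. `except Exception` is not reached.
Result: 51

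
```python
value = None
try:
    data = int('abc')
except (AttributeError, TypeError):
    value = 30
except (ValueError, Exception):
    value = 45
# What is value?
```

Step-by-step execution trace:
1. `data = int('abc')` raises ValueError.
2. `except (AttributeError, TypeError)` does not match ValueError; skipped.
3. `except (ValueError, Exception)` matches (ValueError is in the tuple) → value = 45.
Result: 45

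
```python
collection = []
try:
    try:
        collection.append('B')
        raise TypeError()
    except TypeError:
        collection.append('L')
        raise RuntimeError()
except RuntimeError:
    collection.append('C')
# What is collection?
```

Step-by-step execution trace:
1. Inner try: `collection.append('B')` → collection = ['B'].
2. `raise TypeError()` raises TypeError.
3. Inner `except TypeError` matches → `collection.append('L')` → collection = ['B', 'L'].
4. `raise RuntimeError()` raises RuntimeError; propagates to outer try.
5. Outer `except RuntimeError` matches → `collection.append('C')` → collection = ['B', 'L', 'C'].
Result: ['B', 'L', 'C']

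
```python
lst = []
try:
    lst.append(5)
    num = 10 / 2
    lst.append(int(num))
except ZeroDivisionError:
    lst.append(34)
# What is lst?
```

Step-by-step execution trace:
1. try: `lst.append(5)` → lst = [5].
2. `num = 10 / 2` → num = 5.0. No exception raised.
3. `lst.append(int(num))` → lst = [5, 5].
4. `except ZeroDivisionError` is skipped (no exception was raised).
Result: [5, 5]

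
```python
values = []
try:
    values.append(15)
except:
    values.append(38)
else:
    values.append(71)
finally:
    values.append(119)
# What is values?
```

Step-by-step execution trace:
1. try: `values.append(15)` → values = [15]. No exception raised.
2. `except` is skipped.
3. `else` runs: `values.append(71)` → values = [15, 71].
4. `finally` always runs: `values.append(119)` → values = [15, 71, 119].
Result: [15, 71, 119]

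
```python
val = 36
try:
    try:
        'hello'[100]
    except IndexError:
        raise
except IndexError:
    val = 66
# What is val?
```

Step-by-step execution trace:
1. Inner try: `'hello'[100]` raises IndexError.
2. Inner `except IndexError` matches; bare `raise` re-raises the same IndexError.
3. Outer `except IndexError` matches → val = 66.
Result: 66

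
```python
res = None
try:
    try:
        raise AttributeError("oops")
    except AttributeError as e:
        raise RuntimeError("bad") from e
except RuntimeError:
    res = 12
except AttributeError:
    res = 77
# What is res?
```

Step-by-step execution trace:
1. Inner try raises AttributeError; inner `except AttributeError as e` catches it.
2. `raise RuntimeError(...) from e` raises RuntimeError (AttributeError is attached as __cause__, but only RuntimeError is active).
3. Outer `except RuntimeError` matches → res = 12.
4. `except AttributeError` is not reached.
Result: 12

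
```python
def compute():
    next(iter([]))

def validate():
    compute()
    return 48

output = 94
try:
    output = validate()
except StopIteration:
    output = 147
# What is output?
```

Step-by-step execution trace:
1. output starts at 94.
2. try: `validate()` calls `compute()`.
3. `compute()` evaluates `next(iter([]))`, which raises StopIteration; it propagates through validate (uncaught).
4. `return 48` in validate is not reached; the assignment to output does not complete.
5. `except StopIteration` matches → output = 147.
Result: 147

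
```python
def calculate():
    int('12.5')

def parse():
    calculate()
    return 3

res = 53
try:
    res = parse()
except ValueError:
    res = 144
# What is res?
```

Step-by-step execution trace:
1. res starts at 53.
2. try: `parse()` calls `calculate()`.
3. `calculate()` evaluates `int('12.5')`, which raises ValueError; it propagates through parse (uncaught).
4. `return 3` in parse is not reached; the assignment to res does not complete.
5. `except ValueError` matches → res = 144.
Result: 144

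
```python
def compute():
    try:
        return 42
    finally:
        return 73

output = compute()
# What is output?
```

Step-by-step execution trace:
1. `compute()` enters try: `return 42` sets pending return value 42.
2. Before returning, `finally: return 73` runs and overrides the pending return.
3. compute() returns 73 → output = 73.
Result: 73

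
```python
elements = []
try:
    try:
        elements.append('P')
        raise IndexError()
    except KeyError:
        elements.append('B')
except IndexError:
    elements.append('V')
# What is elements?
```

Step-by-step execution trace:
1. Inner try: `elements.append('P')` → elements = ['P'].
2. `raise IndexError()` raises IndexError.
3. Inner `except KeyError` does not match IndexError; exception propagates to outer try.
4. Outer `except IndexError` matches → `elements.append('V')` → elements = ['P', 'V'].
Result: ['P', 'V']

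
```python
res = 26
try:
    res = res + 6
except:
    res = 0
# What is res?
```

Step-by-step execution trace:
1. res starts at 26.
2. try: `res = res + 6` → res = 32. No exception raised.
3. `except` is skipped.
Result: 32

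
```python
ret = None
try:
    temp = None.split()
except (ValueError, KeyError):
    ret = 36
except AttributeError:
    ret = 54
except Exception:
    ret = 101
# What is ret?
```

Step-by-step execution trace:
1. `temp = None.split()` raises AttributeError.
2. `except (ValueError, KeyError)` does not match AttributeError; skipped.
3. `except AttributeError` matches (exact type match) → ret = 54.
4. `except Exception` is not reached.
Result: 54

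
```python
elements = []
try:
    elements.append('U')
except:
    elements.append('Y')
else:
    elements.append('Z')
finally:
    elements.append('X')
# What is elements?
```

Step-by-step execution trace:
1. try: `elements.append('U')` → elements = ['U']. No exception raised.
2. `except` is skipped.
3. `else` runs: `elements.append('Z')` → elements = ['U', 'Z'].
4. `finally` always runs: `elements.append('X')` → elements = ['U', 'Z', 'X'].
Result: ['U', 'Z', 'X']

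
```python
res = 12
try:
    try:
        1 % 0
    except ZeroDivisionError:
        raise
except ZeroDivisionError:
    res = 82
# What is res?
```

Step-by-step execution trace:
1. Inner try: `1 % 0` raises ZeroDivisionError.
2. Inner `except ZeroDivisionError` matches; bare `raise` re-raises the same ZeroDivisionError.
3. Outer `except ZeroDivisionError` matches → res = 82.
Result: 82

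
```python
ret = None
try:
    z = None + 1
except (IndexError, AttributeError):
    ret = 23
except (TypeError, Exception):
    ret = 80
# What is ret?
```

Step-by-step execution trace:
1. `z = None + 1` raises TypeError.
2. `except (IndexError, AttributeError)` does not match TypeError; skipped.
3. `except (TypeError, Exception)` matches (TypeError is in the tuple) → ret = 80.
Result: 80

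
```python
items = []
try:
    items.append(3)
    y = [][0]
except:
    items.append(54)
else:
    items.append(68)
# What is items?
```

Step-by-step execution trace:
1. try: `items.append(3)` → items = [3].
2. `y = [][0]` raises IndexError.
3. bare `except` matches → `items.append(54)` → items = [3, 54].
4. `else` is skipped (an exception was raised).
Result: [3, 54]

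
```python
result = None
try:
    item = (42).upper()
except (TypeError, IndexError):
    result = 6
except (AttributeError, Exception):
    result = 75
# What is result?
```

Step-by-step execution trace:
1. `item = (42).upper()` raises AttributeError.
2. `except (TypeError, IndexError)` does not match AttributeError; skipped.
3. `except (AttributeError, Exception)` matches (AttributeError is in the tuple) → result = 75.
Result: 75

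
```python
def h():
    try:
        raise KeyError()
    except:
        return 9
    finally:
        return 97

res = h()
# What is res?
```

Step-by-step execution trace:
1. `h()` enters try: `raise KeyError()` raises KeyError.
2. bare `except` matches → `return 9` sets pending return value 9.
3. Before returning, `finally: return 97` runs and overrides the pending return.
4. h() returns 97 → res = 97.
Result: 97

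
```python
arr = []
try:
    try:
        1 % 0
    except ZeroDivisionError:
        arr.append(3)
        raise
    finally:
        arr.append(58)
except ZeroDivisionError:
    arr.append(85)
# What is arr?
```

Step-by-step execution trace:
1. Inner try: `1 % 0` raises ZeroDivisionError.
2. Inner `except ZeroDivisionError` matches → `arr.append(3)` → arr = [3].
3. bare `raise` re-raises ZeroDivisionError.
4. Inner `finally` runs during unwinding: `arr.append(58)` → arr = [3, 58].
5. Outer `except ZeroDivisionError` matches → `arr.append(85)` → arr = [3, 58, 85].
Result: [3, 58, 85]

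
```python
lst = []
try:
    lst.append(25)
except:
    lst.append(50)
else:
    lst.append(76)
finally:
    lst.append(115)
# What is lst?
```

Step-by-step execution trace:
1. try: `lst.append(25)` → lst = [25]. No exception raised.
2. `except` is skipped.
3. `else` runs: `lst.append(76)` → lst = [25, 76].
4. `finally` always runs: `lst.append(115)` → lst = [25, 76, 115].
Result: [25, 76, 115]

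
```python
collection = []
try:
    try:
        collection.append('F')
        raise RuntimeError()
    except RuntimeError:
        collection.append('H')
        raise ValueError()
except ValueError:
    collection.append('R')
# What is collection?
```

Step-by-step execution trace:
1. Inner try: `collection.append('F')` → collection = ['F'].
2. `raise RuntimeError()` raises RuntimeError.
3. Inner `except RuntimeError` matches → `collection.append('H')` → collection = ['F', 'H'].
4. `raise ValueError()` raises ValueError; propagates to outer try.
5. Outer `except ValueError` matches → `collection.append('R')` → collection = ['F', 'H', 'R'].
Result: ['F', 'H', 'R']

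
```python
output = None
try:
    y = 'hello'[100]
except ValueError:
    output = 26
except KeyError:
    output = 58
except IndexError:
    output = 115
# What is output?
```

Step-by-step execution trace:
1. `y = 'hello'[100]` raises IndexError.
2. `except ValueError` does not match IndexError; skipped.
3. `except KeyError` does not match IndexError; skipped.
4. `except IndexError` matches → output = 115.
Result: 115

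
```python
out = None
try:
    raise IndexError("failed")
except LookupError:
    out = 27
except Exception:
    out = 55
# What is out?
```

Step-by-step execution trace:
1. `raise IndexError(...)` raises IndexError.
2. `except LookupError` matches (IndexError is a subclass of LookupError) → out = 27.
3. `except Exception` is not reached.
Result: 27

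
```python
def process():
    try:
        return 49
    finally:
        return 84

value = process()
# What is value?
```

Step-by-step execution trace:
1. `process()` enters try: `return 49` sets pending return value 49.
2. Before returning, `finally: return 84` runs and overrides the pending return.
3. process() returns 84 → value = 84.
Result: 84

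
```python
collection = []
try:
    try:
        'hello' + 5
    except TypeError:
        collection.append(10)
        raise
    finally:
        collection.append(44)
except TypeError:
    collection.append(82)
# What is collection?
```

Step-by-step execution trace:
1. Inner try: `'hello' + 5` raises TypeError.
2. Inner `except TypeError` matches → `collection.append(10)` → collection = [10].
3. bare `raise` re-raises TypeError.
4. Inner `finally` runs during unwinding: `collection.append(44)` → collection = [10, 44].
5. Outer `except TypeError` matches → `collection.append(82)` → collection = [10, 44, 82].
Result: [10, 44, 82]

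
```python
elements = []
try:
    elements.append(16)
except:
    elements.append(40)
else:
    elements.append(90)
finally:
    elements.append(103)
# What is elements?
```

Step-by-step execution trace:
1. try: `elements.append(16)` → elements = [16]. No exception raised.
2. `except` is skipped.
3. `else` runs: `elements.append(90)` → elements = [16, 90].
4. `finally` always runs: `elements.append(103)` → elements = [16, 90, 103].
Result: [16, 90, 103]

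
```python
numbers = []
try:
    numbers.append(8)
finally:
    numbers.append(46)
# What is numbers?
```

Step-by-step execution trace:
1. try: `numbers.append(8)` → numbers = [8].
2. The try body completes without raising.
3. finally always runs: `numbers.append(46)` → numbers = [8, 46].
Result: [8, 46]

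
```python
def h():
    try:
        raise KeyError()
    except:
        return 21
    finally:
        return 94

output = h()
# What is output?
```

Step-by-step execution trace:
1. `h()` enters try: `raise KeyError()` raises KeyError.
2. bare `except` matches → `return 21` sets pending return value 21.
3. Before returning, `finally: return 94` runs and overrides the pending return.
4. h() returns 94 → output = 94.
Result: 94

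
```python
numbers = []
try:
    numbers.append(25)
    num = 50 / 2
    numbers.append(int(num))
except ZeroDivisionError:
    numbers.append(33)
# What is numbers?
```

Step-by-step execution trace:
1. try: `numbers.append(25)` → numbers = [25].
2. `num = 50 / 2` → num = 25.0. No exception raised.
3. `numbers.append(int(num))` → numbers = [25, 25].
4. `except ZeroDivisionError` is skipped (no exception was raised).
Result: [25, 25]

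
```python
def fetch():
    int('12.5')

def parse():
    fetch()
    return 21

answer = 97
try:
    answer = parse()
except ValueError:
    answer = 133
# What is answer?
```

Step-by-step execution trace:
1. answer starts at 97.
2. try: `parse()` calls `fetch()`.
3. `fetch()` evaluates `int('12.5')`, which raises ValueError; it propagates through parse (uncaught).
4. `return 21` in parse is not reached; the assignment to answer does not complete.
5. `except ValueError` matches → answer = 133.
Result: 133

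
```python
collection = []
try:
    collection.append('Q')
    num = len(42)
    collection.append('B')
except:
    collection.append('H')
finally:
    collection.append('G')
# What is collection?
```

Step-by-step execution trace:
1. try: `collection.append('Q')` → collection = ['Q'].
2. `num = len(42)` raises TypeError; `collection.append('B')` is not reached.
3. bare `except` matches → `collection.append('H')` → collection = ['Q', 'H'].
4. finally always runs: `collection.append('G')` → collection = ['Q', 'H', 'G'].
Result: ['Q', 'H', 'G']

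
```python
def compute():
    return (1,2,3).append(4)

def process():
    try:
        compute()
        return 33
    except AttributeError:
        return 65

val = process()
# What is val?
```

Step-by-step execution trace:
1. `process()` calls `compute()`.
2. `compute()` evaluates `(1,2,3).append(4)`, which raises AttributeError; it propagates to the caller.
3. `return 33` is not reached.
4. `except AttributeError` in process matches → returns 65.
5. val = 65.
Result: 65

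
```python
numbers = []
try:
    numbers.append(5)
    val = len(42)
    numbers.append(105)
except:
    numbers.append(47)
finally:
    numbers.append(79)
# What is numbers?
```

Step-by-step execution trace:
1. try: `numbers.append(5)` → numbers = [5].
2. `val = len(42)` raises TypeError; `numbers.append(105)` is not reached.
3. bare `except` matches → `numbers.append(47)` → numbers = [5, 47].
4. finally always runs: `numbers.append(79)` → numbers = [5, 47, 79].
Result: [5, 47, 79]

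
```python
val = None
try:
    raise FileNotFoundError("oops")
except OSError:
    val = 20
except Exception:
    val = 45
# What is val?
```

Step-by-step execution trace:
1. `raise FileNotFoundError(...)` raises FileNotFoundError.
2. `except OSError` matches (FileNotFoundError is a subclass of OSError) → val = 20.
3. `except Exception` is not reached.
Result: 20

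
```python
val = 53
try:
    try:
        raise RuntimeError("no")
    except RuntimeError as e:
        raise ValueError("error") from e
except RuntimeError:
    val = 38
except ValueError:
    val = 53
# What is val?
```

Step-by-step execution trace:
1. Inner try raises RuntimeError; inner `except RuntimeError as e` catches it.
2. `raise ValueError(...) from e` raises ValueError (RuntimeError is attached as __cause__, but only ValueError is active).
3. Outer `except RuntimeError` does not match ValueError; skipped.
4. Outer `except ValueError` matches → val = 53.
Result: 53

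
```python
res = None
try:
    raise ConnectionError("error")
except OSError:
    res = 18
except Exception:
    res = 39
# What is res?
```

Step-by-step execution trace:
1. `raise ConnectionError(...)` raises ConnectionError.
2. `except OSError` matches (ConnectionError is a subclass of OSError) → res = 18.
3. `except Exception` is not reached.
Result: 18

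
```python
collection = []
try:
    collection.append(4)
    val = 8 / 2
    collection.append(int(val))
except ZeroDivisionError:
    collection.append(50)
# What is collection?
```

Step-by-step execution trace:
1. try: `collection.append(4)` → collection = [4].
2. `val = 8 / 2` → val = 4.0. No exception raised.
3. `collection.append(int(val))` → collection = [4, 4].
4. `except ZeroDivisionError` is skipped (no exception was raised).
Result: [4, 4]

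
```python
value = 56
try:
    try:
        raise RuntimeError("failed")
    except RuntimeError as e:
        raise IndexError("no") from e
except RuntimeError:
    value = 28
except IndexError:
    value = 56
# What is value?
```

Step-by-step execution trace:
1. Inner try raises RuntimeError; inner `except RuntimeError as e` catches it.
2. `raise IndexError(...) from e` raises IndexError (RuntimeError is attached as __cause__, but only IndexError is active).
3. Outer `except RuntimeError` does not match IndexError; skipped.
4. Outer `except IndexError` matches → value = 56.
Result: 56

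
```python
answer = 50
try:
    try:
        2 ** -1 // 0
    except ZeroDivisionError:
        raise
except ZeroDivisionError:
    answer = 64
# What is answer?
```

Step-by-step execution trace:
1. Inner try: `2 ** -1 // 0` raises ZeroDivisionError.
2. Inner `except ZeroDivisionError` matches; bare `raise` re-raises the same ZeroDivisionError.
3. Outer `except ZeroDivisionError` matches → answer = 64.
Result: 64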